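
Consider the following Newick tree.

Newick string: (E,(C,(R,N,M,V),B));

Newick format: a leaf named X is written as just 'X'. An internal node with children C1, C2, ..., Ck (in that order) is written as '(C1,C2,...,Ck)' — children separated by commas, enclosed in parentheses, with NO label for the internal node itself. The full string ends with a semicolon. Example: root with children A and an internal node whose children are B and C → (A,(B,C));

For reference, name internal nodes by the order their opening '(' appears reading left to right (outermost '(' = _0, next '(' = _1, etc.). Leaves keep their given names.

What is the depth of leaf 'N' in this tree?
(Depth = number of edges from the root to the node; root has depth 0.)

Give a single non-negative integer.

Newick: (E,(C,(R,N,M,V),B));
Naming internals by '(' encounter order: outermost '(' = _0, next = _1, ...
Query node: N
Path from root: _0 -> _1 -> _2 -> N
Depth of N: 3 (number of edges from root)

Answer: 3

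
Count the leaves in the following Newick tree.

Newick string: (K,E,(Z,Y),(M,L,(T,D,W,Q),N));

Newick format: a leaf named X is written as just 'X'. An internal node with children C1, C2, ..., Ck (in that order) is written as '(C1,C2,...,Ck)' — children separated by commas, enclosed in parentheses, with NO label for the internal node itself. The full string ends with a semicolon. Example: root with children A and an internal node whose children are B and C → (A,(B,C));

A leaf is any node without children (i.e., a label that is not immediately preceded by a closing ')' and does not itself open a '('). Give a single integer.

Answer: 11

Derivation:
Newick: (K,E,(Z,Y),(M,L,(T,D,W,Q),N));
Scan left-to-right; a leaf is any maximal label run not followed by '(':
  pos 1: leaf 'K' → count = 1
  pos 3: leaf 'E' → count = 2
  pos 6: leaf 'Z' → count = 3
  pos 8: leaf 'Y' → count = 4
  pos 12: leaf 'M' → count = 5
  pos 14: leaf 'L' → count = 6
  pos 17: leaf 'T' → count = 7
  pos 19: leaf 'D' → count = 8
  pos 21: leaf 'W' → count = 9
  pos 23: leaf 'Q' → count = 10
  pos 26: leaf 'N' → count = 11
Total leaves: 11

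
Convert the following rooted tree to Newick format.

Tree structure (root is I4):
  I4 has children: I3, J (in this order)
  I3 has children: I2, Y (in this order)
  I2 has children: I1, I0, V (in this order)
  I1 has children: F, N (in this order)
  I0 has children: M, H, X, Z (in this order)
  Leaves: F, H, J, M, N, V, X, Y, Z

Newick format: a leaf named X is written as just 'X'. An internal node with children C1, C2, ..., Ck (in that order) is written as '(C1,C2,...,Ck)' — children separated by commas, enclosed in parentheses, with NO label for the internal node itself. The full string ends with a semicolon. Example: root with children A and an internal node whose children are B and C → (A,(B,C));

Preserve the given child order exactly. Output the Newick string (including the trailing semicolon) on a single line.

internal I4 with children ['I3', 'J']
  internal I3 with children ['I2', 'Y']
    internal I2 with children ['I1', 'I0', 'V']
      internal I1 with children ['F', 'N']
        leaf 'F' → 'F'
        leaf 'N' → 'N'
      → '(F,N)'
      internal I0 with children ['M', 'H', 'X', 'Z']
        leaf 'M' → 'M'
        leaf 'H' → 'H'
        leaf 'X' → 'X'
        leaf 'Z' → 'Z'
      → '(M,H,X,Z)'
      leaf 'V' → 'V'
    → '((F,N),(M,H,X,Z),V)'
    leaf 'Y' → 'Y'
  → '(((F,N),(M,H,X,Z),V),Y)'
  leaf 'J' → 'J'
→ '((((F,N),(M,H,X,Z),V),Y),J)'
Final: ((((F,N),(M,H,X,Z),V),Y),J);

Answer: ((((F,N),(M,H,X,Z),V),Y),J);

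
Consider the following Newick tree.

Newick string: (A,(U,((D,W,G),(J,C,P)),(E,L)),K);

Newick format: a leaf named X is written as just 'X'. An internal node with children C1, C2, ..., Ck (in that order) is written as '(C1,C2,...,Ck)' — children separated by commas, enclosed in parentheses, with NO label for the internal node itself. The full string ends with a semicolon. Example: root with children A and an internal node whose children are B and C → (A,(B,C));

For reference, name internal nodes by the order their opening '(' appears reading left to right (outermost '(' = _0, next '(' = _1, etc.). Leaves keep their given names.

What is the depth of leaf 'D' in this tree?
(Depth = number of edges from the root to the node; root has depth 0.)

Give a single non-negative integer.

Answer: 4

Derivation:
Newick: (A,(U,((D,W,G),(J,C,P)),(E,L)),K);
Naming internals by '(' encounter order: outermost '(' = _0, next = _1, ...
Query node: D
Path from root: _0 -> _1 -> _2 -> _3 -> D
Depth of D: 4 (number of edges from root)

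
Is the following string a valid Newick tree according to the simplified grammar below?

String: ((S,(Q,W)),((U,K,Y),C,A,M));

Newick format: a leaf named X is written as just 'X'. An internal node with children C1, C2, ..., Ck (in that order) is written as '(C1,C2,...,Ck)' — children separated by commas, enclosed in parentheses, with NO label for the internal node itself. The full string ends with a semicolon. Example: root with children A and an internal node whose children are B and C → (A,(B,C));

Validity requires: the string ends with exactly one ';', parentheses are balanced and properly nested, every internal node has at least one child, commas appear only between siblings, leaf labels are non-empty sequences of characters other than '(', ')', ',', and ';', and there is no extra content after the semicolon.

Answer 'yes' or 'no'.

Input: ((S,(Q,W)),((U,K,Y),C,A,M));
Paren balance: 5 '(' vs 5 ')' OK
Ends with single ';': True
Full parse: OK
Valid: True

Answer: yes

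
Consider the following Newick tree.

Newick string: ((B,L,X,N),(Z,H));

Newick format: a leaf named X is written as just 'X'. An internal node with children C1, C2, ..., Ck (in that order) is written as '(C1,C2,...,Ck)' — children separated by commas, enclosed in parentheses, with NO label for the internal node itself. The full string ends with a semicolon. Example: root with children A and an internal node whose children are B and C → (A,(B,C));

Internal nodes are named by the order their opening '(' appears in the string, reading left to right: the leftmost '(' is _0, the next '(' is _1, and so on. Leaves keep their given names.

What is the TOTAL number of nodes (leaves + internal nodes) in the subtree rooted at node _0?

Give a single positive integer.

Answer: 9

Derivation:
Newick: ((B,L,X,N),(Z,H));
Locate _0: it is the '(' at position 0 (the 1st '(' reading left to right).
Query: subtree rooted at _0
_0: subtree_size = 1 + 8
  _1: subtree_size = 1 + 4
    B: subtree_size = 1 + 0
    L: subtree_size = 1 + 0
    X: subtree_size = 1 + 0
    N: subtree_size = 1 + 0
  _2: subtree_size = 1 + 2
    Z: subtree_size = 1 + 0
    H: subtree_size = 1 + 0
Total subtree size of _0: 9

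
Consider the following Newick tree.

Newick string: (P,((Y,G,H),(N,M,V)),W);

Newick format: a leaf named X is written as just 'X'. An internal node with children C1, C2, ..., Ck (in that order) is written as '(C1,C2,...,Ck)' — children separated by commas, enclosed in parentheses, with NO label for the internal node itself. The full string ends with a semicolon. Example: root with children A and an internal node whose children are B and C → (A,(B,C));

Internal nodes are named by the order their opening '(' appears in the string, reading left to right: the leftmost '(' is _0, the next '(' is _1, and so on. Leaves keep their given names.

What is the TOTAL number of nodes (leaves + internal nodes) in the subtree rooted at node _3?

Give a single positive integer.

Answer: 4

Derivation:
Newick: (P,((Y,G,H),(N,M,V)),W);
Locate _3: it is the '(' at position 12 (the 4th '(' reading left to right).
Query: subtree rooted at _3
_3: subtree_size = 1 + 3
  N: subtree_size = 1 + 0
  M: subtree_size = 1 + 0
  V: subtree_size = 1 + 0
Total subtree size of _3: 4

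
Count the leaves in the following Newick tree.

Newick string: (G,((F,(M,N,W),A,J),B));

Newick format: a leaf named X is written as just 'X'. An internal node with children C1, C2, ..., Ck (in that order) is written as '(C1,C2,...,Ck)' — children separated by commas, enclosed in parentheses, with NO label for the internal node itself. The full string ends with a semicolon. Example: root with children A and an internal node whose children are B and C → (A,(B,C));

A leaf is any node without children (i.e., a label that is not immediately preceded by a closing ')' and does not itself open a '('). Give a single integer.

Newick: (G,((F,(M,N,W),A,J),B));
Scan left-to-right; a leaf is any maximal label run not followed by '(':
  pos 1: leaf 'G' → count = 1
  pos 5: leaf 'F' → count = 2
  pos 8: leaf 'M' → count = 3
  pos 10: leaf 'N' → count = 4
  pos 12: leaf 'W' → count = 5
  pos 15: leaf 'A' → count = 6
  pos 17: leaf 'J' → count = 7
  pos 20: leaf 'B' → count = 8
Total leaves: 8

Answer: 8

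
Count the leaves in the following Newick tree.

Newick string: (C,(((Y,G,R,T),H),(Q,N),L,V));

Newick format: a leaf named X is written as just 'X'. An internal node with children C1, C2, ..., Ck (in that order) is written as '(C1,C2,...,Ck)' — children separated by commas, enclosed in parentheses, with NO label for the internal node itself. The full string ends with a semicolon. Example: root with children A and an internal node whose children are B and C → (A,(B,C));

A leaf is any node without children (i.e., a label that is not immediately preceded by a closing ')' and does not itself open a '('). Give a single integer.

Newick: (C,(((Y,G,R,T),H),(Q,N),L,V));
Scan left-to-right; a leaf is any maximal label run not followed by '(':
  pos 1: leaf 'C' → count = 1
  pos 6: leaf 'Y' → count = 2
  pos 8: leaf 'G' → count = 3
  pos 10: leaf 'R' → count = 4
  pos 12: leaf 'T' → count = 5
  pos 15: leaf 'H' → count = 6
  pos 19: leaf 'Q' → count = 7
  pos 21: leaf 'N' → count = 8
  pos 24: leaf 'L' → count = 9
  pos 26: leaf 'V' → count = 10
Total leaves: 10

Answer: 10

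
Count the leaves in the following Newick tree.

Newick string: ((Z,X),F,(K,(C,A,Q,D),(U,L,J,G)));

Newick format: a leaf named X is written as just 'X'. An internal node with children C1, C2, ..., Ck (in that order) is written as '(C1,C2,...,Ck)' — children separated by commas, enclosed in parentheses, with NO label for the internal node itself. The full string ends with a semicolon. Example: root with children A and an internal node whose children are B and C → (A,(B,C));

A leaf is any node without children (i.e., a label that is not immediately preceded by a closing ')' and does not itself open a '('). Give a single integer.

Newick: ((Z,X),F,(K,(C,A,Q,D),(U,L,J,G)));
Scan left-to-right; a leaf is any maximal label run not followed by '(':
  pos 2: leaf 'Z' → count = 1
  pos 4: leaf 'X' → count = 2
  pos 7: leaf 'F' → count = 3
  pos 10: leaf 'K' → count = 4
  pos 13: leaf 'C' → count = 5
  pos 15: leaf 'A' → count = 6
  pos 17: leaf 'Q' → count = 7
  pos 19: leaf 'D' → count = 8
  pos 23: leaf 'U' → count = 9
  pos 25: leaf 'L' → count = 10
  pos 27: leaf 'J' → count = 11
  pos 29: leaf 'G' → count = 12
Total leaves: 12

Answer: 12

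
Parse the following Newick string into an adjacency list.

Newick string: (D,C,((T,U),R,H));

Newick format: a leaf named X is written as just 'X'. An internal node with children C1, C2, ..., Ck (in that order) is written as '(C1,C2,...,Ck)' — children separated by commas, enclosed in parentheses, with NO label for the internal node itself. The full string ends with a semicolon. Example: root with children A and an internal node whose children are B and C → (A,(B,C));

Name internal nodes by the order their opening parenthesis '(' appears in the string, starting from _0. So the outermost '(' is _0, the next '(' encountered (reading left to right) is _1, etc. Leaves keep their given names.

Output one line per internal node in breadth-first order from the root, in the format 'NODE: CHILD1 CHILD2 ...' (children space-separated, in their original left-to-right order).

Answer: _0: D C _1
_1: _2 R H
_2: T U

Derivation:
Input: (D,C,((T,U),R,H));
Scanning left-to-right, naming '(' by encounter order:
  pos 0: '(' -> open internal node _0 (depth 1)
  pos 5: '(' -> open internal node _1 (depth 2)
  pos 6: '(' -> open internal node _2 (depth 3)
  pos 10: ')' -> close internal node _2 (now at depth 2)
  pos 15: ')' -> close internal node _1 (now at depth 1)
  pos 16: ')' -> close internal node _0 (now at depth 0)
Total internal nodes: 3
BFS adjacency from root:
  _0: D C _1
  _1: _2 R H
  _2: T U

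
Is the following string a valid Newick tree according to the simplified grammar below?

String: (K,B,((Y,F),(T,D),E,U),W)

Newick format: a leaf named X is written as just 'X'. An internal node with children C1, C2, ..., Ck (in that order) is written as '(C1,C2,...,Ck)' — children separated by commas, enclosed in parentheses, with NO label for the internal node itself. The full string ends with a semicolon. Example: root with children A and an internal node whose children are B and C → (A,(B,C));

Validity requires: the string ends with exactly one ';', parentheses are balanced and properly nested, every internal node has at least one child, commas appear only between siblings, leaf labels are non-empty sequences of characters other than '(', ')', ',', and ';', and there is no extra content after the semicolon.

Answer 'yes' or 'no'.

Answer: no

Derivation:
Input: (K,B,((Y,F),(T,D),E,U),W)
Paren balance: 4 '(' vs 4 ')' OK
Ends with single ';': False
Full parse: FAILS (must end with ;)
Valid: False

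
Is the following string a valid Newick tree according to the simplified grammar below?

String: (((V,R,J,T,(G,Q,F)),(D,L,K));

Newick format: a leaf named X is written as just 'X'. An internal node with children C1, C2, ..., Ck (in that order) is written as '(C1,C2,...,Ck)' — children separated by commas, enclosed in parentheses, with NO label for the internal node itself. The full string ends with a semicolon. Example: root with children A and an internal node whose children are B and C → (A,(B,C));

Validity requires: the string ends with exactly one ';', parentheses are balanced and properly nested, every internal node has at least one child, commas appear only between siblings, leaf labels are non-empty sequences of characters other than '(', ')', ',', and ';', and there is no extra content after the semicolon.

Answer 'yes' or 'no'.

Answer: no

Derivation:
Input: (((V,R,J,T,(G,Q,F)),(D,L,K));
Paren balance: 5 '(' vs 4 ')' MISMATCH
Ends with single ';': True
Full parse: FAILS (expected , or ) at pos 28)
Valid: False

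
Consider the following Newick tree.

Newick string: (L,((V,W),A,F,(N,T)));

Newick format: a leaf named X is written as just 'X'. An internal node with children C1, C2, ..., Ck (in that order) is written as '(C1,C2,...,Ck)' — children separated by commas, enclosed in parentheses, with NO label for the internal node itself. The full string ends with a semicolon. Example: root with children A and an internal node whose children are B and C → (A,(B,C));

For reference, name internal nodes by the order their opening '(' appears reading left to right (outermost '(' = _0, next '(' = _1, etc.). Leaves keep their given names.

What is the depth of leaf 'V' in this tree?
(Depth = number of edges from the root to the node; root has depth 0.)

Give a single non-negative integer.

Newick: (L,((V,W),A,F,(N,T)));
Naming internals by '(' encounter order: outermost '(' = _0, next = _1, ...
Query node: V
Path from root: _0 -> _1 -> _2 -> V
Depth of V: 3 (number of edges from root)

Answer: 3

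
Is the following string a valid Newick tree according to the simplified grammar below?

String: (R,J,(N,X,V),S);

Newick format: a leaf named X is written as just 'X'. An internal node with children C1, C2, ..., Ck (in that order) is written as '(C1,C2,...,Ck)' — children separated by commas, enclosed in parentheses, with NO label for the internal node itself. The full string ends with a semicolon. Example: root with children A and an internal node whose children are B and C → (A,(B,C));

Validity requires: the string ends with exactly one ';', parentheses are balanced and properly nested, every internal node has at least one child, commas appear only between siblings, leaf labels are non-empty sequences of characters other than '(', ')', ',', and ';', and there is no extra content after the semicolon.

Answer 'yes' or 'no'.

Answer: yes

Derivation:
Input: (R,J,(N,X,V),S);
Paren balance: 2 '(' vs 2 ')' OK
Ends with single ';': True
Full parse: OK
Valid: True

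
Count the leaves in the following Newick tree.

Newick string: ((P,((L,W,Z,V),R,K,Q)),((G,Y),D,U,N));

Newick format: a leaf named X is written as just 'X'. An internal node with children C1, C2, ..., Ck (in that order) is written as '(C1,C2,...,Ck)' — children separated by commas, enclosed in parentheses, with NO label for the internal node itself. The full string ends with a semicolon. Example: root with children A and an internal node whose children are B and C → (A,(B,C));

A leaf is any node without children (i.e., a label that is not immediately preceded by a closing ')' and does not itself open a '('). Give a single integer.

Newick: ((P,((L,W,Z,V),R,K,Q)),((G,Y),D,U,N));
Scan left-to-right; a leaf is any maximal label run not followed by '(':
  pos 2: leaf 'P' → count = 1
  pos 6: leaf 'L' → count = 2
  pos 8: leaf 'W' → count = 3
  pos 10: leaf 'Z' → count = 4
  pos 12: leaf 'V' → count = 5
  pos 15: leaf 'R' → count = 6
  pos 17: leaf 'K' → count = 7
  pos 19: leaf 'Q' → count = 8
  pos 25: leaf 'G' → count = 9
  pos 27: leaf 'Y' → count = 10
  pos 30: leaf 'D' → count = 11
  pos 32: leaf 'U' → count = 12
  pos 34: leaf 'N' → count = 13
Total leaves: 13

Answer: 13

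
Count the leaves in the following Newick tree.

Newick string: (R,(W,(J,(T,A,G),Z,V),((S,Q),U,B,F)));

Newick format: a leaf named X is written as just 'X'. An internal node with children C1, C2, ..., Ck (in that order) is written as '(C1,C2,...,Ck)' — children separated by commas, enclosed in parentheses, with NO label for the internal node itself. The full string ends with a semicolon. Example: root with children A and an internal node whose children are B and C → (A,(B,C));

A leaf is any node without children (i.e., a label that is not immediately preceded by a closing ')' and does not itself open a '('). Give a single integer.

Answer: 13

Derivation:
Newick: (R,(W,(J,(T,A,G),Z,V),((S,Q),U,B,F)));
Scan left-to-right; a leaf is any maximal label run not followed by '(':
  pos 1: leaf 'R' → count = 1
  pos 4: leaf 'W' → count = 2
  pos 7: leaf 'J' → count = 3
  pos 10: leaf 'T' → count = 4
  pos 12: leaf 'A' → count = 5
  pos 14: leaf 'G' → count = 6
  pos 17: leaf 'Z' → count = 7
  pos 19: leaf 'V' → count = 8
  pos 24: leaf 'S' → count = 9
  pos 26: leaf 'Q' → count = 10
  pos 29: leaf 'U' → count = 11
  pos 31: leaf 'B' → count = 12
  pos 33: leaf 'F' → count = 13
Total leaves: 13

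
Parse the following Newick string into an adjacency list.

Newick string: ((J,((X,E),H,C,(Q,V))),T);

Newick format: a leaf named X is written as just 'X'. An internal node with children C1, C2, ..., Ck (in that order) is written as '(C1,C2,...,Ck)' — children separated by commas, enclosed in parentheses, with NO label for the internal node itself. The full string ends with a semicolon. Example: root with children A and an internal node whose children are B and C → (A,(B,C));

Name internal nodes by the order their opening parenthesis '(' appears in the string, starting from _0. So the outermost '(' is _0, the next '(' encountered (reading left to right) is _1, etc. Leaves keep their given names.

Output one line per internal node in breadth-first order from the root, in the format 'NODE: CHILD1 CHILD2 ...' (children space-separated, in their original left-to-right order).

Answer: _0: _1 T
_1: J _2
_2: _3 H C _4
_3: X E
_4: Q V

Derivation:
Input: ((J,((X,E),H,C,(Q,V))),T);
Scanning left-to-right, naming '(' by encounter order:
  pos 0: '(' -> open internal node _0 (depth 1)
  pos 1: '(' -> open internal node _1 (depth 2)
  pos 4: '(' -> open internal node _2 (depth 3)
  pos 5: '(' -> open internal node _3 (depth 4)
  pos 9: ')' -> close internal node _3 (now at depth 3)
  pos 15: '(' -> open internal node _4 (depth 4)
  pos 19: ')' -> close internal node _4 (now at depth 3)
  pos 20: ')' -> close internal node _2 (now at depth 2)
  pos 21: ')' -> close internal node _1 (now at depth 1)
  pos 24: ')' -> close internal node _0 (now at depth 0)
Total internal nodes: 5
BFS adjacency from root:
  _0: _1 T
  _1: J _2
  _2: _3 H C _4
  _3: X E
  _4: Q V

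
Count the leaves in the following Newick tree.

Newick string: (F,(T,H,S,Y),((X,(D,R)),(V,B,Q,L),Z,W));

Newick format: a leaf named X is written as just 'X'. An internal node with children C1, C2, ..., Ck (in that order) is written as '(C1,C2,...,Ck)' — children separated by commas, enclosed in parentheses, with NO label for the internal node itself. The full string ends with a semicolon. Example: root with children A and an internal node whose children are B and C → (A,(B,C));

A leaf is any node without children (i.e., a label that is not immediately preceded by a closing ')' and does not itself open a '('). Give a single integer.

Answer: 14

Derivation:
Newick: (F,(T,H,S,Y),((X,(D,R)),(V,B,Q,L),Z,W));
Scan left-to-right; a leaf is any maximal label run not followed by '(':
  pos 1: leaf 'F' → count = 1
  pos 4: leaf 'T' → count = 2
  pos 6: leaf 'H' → count = 3
  pos 8: leaf 'S' → count = 4
  pos 10: leaf 'Y' → count = 5
  pos 15: leaf 'X' → count = 6
  pos 18: leaf 'D' → count = 7
  pos 20: leaf 'R' → count = 8
  pos 25: leaf 'V' → count = 9
  pos 27: leaf 'B' → count = 10
  pos 29: leaf 'Q' → count = 11
  pos 31: leaf 'L' → count = 12
  pos 34: leaf 'Z' → count = 13
  pos 36: leaf 'W' → count = 14
Total leaves: 14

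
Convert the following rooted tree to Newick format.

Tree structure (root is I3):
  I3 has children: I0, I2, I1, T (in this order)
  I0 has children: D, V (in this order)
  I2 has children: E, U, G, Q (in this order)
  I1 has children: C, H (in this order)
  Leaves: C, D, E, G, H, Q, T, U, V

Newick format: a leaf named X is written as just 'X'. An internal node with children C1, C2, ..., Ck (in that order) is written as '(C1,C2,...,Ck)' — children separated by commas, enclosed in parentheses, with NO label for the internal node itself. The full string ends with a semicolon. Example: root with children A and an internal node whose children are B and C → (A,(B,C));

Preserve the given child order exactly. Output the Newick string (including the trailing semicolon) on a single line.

Answer: ((D,V),(E,U,G,Q),(C,H),T);

Derivation:
internal I3 with children ['I0', 'I2', 'I1', 'T']
  internal I0 with children ['D', 'V']
    leaf 'D' → 'D'
    leaf 'V' → 'V'
  → '(D,V)'
  internal I2 with children ['E', 'U', 'G', 'Q']
    leaf 'E' → 'E'
    leaf 'U' → 'U'
    leaf 'G' → 'G'
    leaf 'Q' → 'Q'
  → '(E,U,G,Q)'
  internal I1 with children ['C', 'H']
    leaf 'C' → 'C'
    leaf 'H' → 'H'
  → '(C,H)'
  leaf 'T' → 'T'
→ '((D,V),(E,U,G,Q),(C,H),T)'
Final: ((D,V),(E,U,G,Q),(C,H),T);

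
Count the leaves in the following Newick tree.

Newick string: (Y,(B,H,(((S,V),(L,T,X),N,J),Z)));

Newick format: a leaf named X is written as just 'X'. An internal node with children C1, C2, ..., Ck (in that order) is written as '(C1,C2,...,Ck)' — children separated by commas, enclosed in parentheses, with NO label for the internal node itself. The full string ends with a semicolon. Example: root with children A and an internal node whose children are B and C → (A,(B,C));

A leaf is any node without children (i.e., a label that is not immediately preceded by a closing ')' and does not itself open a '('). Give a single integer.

Answer: 11

Derivation:
Newick: (Y,(B,H,(((S,V),(L,T,X),N,J),Z)));
Scan left-to-right; a leaf is any maximal label run not followed by '(':
  pos 1: leaf 'Y' → count = 1
  pos 4: leaf 'B' → count = 2
  pos 6: leaf 'H' → count = 3
  pos 11: leaf 'S' → count = 4
  pos 13: leaf 'V' → count = 5
  pos 17: leaf 'L' → count = 6
  pos 19: leaf 'T' → count = 7
  pos 21: leaf 'X' → count = 8
  pos 24: leaf 'N' → count = 9
  pos 26: leaf 'J' → count = 10
  pos 29: leaf 'Z' → count = 11
Total leaves: 11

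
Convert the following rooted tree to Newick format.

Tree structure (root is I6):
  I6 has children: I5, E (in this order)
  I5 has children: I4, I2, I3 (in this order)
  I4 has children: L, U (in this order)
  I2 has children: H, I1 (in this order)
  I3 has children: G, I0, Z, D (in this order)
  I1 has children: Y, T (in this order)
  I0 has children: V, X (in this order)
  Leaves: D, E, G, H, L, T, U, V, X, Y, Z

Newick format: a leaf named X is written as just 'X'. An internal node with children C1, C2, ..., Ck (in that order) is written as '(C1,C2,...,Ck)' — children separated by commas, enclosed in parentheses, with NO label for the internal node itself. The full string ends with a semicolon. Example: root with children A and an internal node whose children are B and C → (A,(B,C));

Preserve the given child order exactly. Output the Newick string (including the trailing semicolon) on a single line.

Answer: (((L,U),(H,(Y,T)),(G,(V,X),Z,D)),E);

Derivation:
internal I6 with children ['I5', 'E']
  internal I5 with children ['I4', 'I2', 'I3']
    internal I4 with children ['L', 'U']
      leaf 'L' → 'L'
      leaf 'U' → 'U'
    → '(L,U)'
    internal I2 with children ['H', 'I1']
      leaf 'H' → 'H'
      internal I1 with children ['Y', 'T']
        leaf 'Y' → 'Y'
        leaf 'T' → 'T'
      → '(Y,T)'
    → '(H,(Y,T))'
    internal I3 with children ['G', 'I0', 'Z', 'D']
      leaf 'G' → 'G'
      internal I0 with children ['V', 'X']
        leaf 'V' → 'V'
        leaf 'X' → 'X'
      → '(V,X)'
      leaf 'Z' → 'Z'
      leaf 'D' → 'D'
    → '(G,(V,X),Z,D)'
  → '((L,U),(H,(Y,T)),(G,(V,X),Z,D))'
  leaf 'E' → 'E'
→ '(((L,U),(H,(Y,T)),(G,(V,X),Z,D)),E)'
Final: (((L,U),(H,(Y,T)),(G,(V,X),Z,D)),E);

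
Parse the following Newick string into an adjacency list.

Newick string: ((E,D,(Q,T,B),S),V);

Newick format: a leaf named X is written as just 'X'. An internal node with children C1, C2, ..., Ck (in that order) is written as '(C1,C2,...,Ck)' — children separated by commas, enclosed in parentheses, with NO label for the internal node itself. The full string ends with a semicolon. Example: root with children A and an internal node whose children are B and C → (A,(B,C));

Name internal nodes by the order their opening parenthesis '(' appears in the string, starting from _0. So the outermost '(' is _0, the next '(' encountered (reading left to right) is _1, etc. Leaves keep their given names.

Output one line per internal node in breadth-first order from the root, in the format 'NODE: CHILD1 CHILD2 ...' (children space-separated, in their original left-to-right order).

Input: ((E,D,(Q,T,B),S),V);
Scanning left-to-right, naming '(' by encounter order:
  pos 0: '(' -> open internal node _0 (depth 1)
  pos 1: '(' -> open internal node _1 (depth 2)
  pos 6: '(' -> open internal node _2 (depth 3)
  pos 12: ')' -> close internal node _2 (now at depth 2)
  pos 15: ')' -> close internal node _1 (now at depth 1)
  pos 18: ')' -> close internal node _0 (now at depth 0)
Total internal nodes: 3
BFS adjacency from root:
  _0: _1 V
  _1: E D _2 S
  _2: Q T B

Answer: _0: _1 V
_1: E D _2 S
_2: Q T B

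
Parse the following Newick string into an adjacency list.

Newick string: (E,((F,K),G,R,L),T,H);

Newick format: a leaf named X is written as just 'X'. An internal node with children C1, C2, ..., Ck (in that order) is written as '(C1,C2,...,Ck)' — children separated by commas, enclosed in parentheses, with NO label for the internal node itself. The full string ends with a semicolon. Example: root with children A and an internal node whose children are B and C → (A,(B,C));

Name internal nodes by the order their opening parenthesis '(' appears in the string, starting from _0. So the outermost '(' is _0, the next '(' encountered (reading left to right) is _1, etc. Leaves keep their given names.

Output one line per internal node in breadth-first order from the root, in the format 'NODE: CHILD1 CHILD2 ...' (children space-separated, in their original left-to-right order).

Answer: _0: E _1 T H
_1: _2 G R L
_2: F K

Derivation:
Input: (E,((F,K),G,R,L),T,H);
Scanning left-to-right, naming '(' by encounter order:
  pos 0: '(' -> open internal node _0 (depth 1)
  pos 3: '(' -> open internal node _1 (depth 2)
  pos 4: '(' -> open internal node _2 (depth 3)
  pos 8: ')' -> close internal node _2 (now at depth 2)
  pos 15: ')' -> close internal node _1 (now at depth 1)
  pos 20: ')' -> close internal node _0 (now at depth 0)
Total internal nodes: 3
BFS adjacency from root:
  _0: E _1 T H
  _1: _2 G R L
  _2: F K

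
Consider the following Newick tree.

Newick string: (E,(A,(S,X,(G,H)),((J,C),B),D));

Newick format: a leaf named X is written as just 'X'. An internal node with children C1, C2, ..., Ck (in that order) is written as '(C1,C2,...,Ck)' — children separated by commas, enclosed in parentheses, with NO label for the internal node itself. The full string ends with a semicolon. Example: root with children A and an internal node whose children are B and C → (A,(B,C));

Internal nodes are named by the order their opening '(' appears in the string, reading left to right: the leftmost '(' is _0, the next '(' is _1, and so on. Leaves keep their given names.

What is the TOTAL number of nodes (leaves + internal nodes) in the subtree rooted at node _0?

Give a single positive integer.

Answer: 16

Derivation:
Newick: (E,(A,(S,X,(G,H)),((J,C),B),D));
Locate _0: it is the '(' at position 0 (the 1st '(' reading left to right).
Query: subtree rooted at _0
_0: subtree_size = 1 + 15
  E: subtree_size = 1 + 0
  _1: subtree_size = 1 + 13
    A: subtree_size = 1 + 0
    _2: subtree_size = 1 + 5
      S: subtree_size = 1 + 0
      X: subtree_size = 1 + 0
      _3: subtree_size = 1 + 2
        G: subtree_size = 1 + 0
        H: subtree_size = 1 + 0
    _4: subtree_size = 1 + 4
      _5: subtree_size = 1 + 2
        J: subtree_size = 1 + 0
        C: subtree_size = 1 + 0
      B: subtree_size = 1 + 0
    D: subtree_size = 1 + 0
Total subtree size of _0: 16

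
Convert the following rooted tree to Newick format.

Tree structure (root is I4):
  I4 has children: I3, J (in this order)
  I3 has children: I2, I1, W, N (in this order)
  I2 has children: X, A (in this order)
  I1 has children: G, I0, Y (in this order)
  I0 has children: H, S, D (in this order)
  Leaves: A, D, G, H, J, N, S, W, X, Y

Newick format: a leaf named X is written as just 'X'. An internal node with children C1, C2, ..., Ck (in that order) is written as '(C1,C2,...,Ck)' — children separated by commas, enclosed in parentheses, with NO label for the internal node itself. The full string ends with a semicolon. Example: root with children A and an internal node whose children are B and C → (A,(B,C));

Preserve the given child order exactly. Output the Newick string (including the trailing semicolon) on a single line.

internal I4 with children ['I3', 'J']
  internal I3 with children ['I2', 'I1', 'W', 'N']
    internal I2 with children ['X', 'A']
      leaf 'X' → 'X'
      leaf 'A' → 'A'
    → '(X,A)'
    internal I1 with children ['G', 'I0', 'Y']
      leaf 'G' → 'G'
      internal I0 with children ['H', 'S', 'D']
        leaf 'H' → 'H'
        leaf 'S' → 'S'
        leaf 'D' → 'D'
      → '(H,S,D)'
      leaf 'Y' → 'Y'
    → '(G,(H,S,D),Y)'
    leaf 'W' → 'W'
    leaf 'N' → 'N'
  → '((X,A),(G,(H,S,D),Y),W,N)'
  leaf 'J' → 'J'
→ '(((X,A),(G,(H,S,D),Y),W,N),J)'
Final: (((X,A),(G,(H,S,D),Y),W,N),J);

Answer: (((X,A),(G,(H,S,D),Y),W,N),J);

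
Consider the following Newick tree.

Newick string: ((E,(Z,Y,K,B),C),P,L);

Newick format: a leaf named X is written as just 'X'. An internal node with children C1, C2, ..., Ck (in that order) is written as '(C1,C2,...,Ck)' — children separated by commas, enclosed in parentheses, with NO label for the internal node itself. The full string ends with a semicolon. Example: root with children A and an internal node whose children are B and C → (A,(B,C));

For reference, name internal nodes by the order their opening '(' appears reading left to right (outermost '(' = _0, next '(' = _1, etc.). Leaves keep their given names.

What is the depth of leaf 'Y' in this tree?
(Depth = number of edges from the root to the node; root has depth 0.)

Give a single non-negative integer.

Newick: ((E,(Z,Y,K,B),C),P,L);
Naming internals by '(' encounter order: outermost '(' = _0, next = _1, ...
Query node: Y
Path from root: _0 -> _1 -> _2 -> Y
Depth of Y: 3 (number of edges from root)

Answer: 3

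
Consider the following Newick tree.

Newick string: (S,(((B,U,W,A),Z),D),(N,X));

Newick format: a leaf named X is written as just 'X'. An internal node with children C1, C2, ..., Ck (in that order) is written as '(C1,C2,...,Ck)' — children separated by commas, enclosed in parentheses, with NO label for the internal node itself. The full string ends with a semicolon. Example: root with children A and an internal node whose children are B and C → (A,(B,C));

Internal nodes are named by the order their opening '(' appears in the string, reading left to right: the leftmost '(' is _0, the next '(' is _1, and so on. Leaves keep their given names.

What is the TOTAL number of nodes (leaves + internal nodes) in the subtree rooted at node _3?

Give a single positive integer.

Answer: 5

Derivation:
Newick: (S,(((B,U,W,A),Z),D),(N,X));
Locate _3: it is the '(' at position 5 (the 4th '(' reading left to right).
Query: subtree rooted at _3
_3: subtree_size = 1 + 4
  B: subtree_size = 1 + 0
  U: subtree_size = 1 + 0
  W: subtree_size = 1 + 0
  A: subtree_size = 1 + 0
Total subtree size of _3: 5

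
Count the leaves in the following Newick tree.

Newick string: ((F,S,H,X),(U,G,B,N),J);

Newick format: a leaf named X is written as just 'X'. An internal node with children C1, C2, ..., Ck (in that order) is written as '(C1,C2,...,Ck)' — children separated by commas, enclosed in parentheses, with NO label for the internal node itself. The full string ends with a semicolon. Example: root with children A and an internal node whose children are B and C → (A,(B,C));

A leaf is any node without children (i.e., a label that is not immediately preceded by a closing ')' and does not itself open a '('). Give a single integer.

Answer: 9

Derivation:
Newick: ((F,S,H,X),(U,G,B,N),J);
Scan left-to-right; a leaf is any maximal label run not followed by '(':
  pos 2: leaf 'F' → count = 1
  pos 4: leaf 'S' → count = 2
  pos 6: leaf 'H' → count = 3
  pos 8: leaf 'X' → count = 4
  pos 12: leaf 'U' → count = 5
  pos 14: leaf 'G' → count = 6
  pos 16: leaf 'B' → count = 7
  pos 18: leaf 'N' → count = 8
  pos 21: leaf 'J' → count = 9
Total leaves: 9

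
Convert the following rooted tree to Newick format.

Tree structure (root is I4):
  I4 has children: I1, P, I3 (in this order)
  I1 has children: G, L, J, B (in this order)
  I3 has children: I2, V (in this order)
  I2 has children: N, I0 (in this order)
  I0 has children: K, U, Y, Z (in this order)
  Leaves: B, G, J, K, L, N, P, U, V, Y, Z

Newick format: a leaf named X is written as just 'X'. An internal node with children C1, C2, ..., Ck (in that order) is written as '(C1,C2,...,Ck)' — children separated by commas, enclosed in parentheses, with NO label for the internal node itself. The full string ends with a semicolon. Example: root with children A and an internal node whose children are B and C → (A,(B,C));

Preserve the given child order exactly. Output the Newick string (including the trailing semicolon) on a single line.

Answer: ((G,L,J,B),P,((N,(K,U,Y,Z)),V));

Derivation:
internal I4 with children ['I1', 'P', 'I3']
  internal I1 with children ['G', 'L', 'J', 'B']
    leaf 'G' → 'G'
    leaf 'L' → 'L'
    leaf 'J' → 'J'
    leaf 'B' → 'B'
  → '(G,L,J,B)'
  leaf 'P' → 'P'
  internal I3 with children ['I2', 'V']
    internal I2 with children ['N', 'I0']
      leaf 'N' → 'N'
      internal I0 with children ['K', 'U', 'Y', 'Z']
        leaf 'K' → 'K'
        leaf 'U' → 'U'
        leaf 'Y' → 'Y'
        leaf 'Z' → 'Z'
      → '(K,U,Y,Z)'
    → '(N,(K,U,Y,Z))'
    leaf 'V' → 'V'
  → '((N,(K,U,Y,Z)),V)'
→ '((G,L,J,B),P,((N,(K,U,Y,Z)),V))'
Final: ((G,L,J,B),P,((N,(K,U,Y,Z)),V));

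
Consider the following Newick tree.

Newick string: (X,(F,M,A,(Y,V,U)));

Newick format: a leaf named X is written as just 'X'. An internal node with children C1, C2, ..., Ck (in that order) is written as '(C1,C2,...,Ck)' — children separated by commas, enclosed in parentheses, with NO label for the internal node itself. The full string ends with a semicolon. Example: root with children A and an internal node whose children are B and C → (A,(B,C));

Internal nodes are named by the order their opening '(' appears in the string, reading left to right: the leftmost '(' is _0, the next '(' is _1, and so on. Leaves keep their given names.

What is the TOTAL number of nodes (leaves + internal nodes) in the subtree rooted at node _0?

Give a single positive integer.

Newick: (X,(F,M,A,(Y,V,U)));
Locate _0: it is the '(' at position 0 (the 1st '(' reading left to right).
Query: subtree rooted at _0
_0: subtree_size = 1 + 9
  X: subtree_size = 1 + 0
  _1: subtree_size = 1 + 7
    F: subtree_size = 1 + 0
    M: subtree_size = 1 + 0
    A: subtree_size = 1 + 0
    _2: subtree_size = 1 + 3
      Y: subtree_size = 1 + 0
      V: subtree_size = 1 + 0
      U: subtree_size = 1 + 0
Total subtree size of _0: 10

Answer: 10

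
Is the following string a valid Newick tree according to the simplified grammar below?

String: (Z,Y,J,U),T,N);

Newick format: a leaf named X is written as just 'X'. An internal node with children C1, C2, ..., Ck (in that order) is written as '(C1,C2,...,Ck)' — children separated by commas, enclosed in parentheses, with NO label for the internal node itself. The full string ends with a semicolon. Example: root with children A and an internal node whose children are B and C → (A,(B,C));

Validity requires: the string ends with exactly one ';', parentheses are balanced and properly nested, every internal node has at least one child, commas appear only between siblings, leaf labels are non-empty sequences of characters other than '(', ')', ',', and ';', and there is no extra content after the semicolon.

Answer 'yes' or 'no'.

Input: (Z,Y,J,U),T,N);
Paren balance: 1 '(' vs 2 ')' MISMATCH
Ends with single ';': True
Full parse: FAILS (extra content after tree at pos 9)
Valid: False

Answer: no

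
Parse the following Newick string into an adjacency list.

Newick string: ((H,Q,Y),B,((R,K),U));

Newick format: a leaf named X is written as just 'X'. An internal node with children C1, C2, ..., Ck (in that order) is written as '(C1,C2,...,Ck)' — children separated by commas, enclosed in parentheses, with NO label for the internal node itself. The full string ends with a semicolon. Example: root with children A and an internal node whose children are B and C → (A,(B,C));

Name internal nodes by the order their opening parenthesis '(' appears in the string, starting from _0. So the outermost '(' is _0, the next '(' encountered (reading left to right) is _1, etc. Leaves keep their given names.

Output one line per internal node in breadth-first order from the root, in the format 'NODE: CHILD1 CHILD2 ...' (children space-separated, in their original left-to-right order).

Input: ((H,Q,Y),B,((R,K),U));
Scanning left-to-right, naming '(' by encounter order:
  pos 0: '(' -> open internal node _0 (depth 1)
  pos 1: '(' -> open internal node _1 (depth 2)
  pos 7: ')' -> close internal node _1 (now at depth 1)
  pos 11: '(' -> open internal node _2 (depth 2)
  pos 12: '(' -> open internal node _3 (depth 3)
  pos 16: ')' -> close internal node _3 (now at depth 2)
  pos 19: ')' -> close internal node _2 (now at depth 1)
  pos 20: ')' -> close internal node _0 (now at depth 0)
Total internal nodes: 4
BFS adjacency from root:
  _0: _1 B _2
  _1: H Q Y
  _2: _3 U
  _3: R K

Answer: _0: _1 B _2
_1: H Q Y
_2: _3 U
_3: R K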